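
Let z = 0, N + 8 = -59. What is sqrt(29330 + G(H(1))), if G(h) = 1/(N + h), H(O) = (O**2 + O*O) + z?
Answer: sqrt(123919185)/65 ≈ 171.26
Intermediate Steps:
N = -67 (N = -8 - 59 = -67)
H(O) = 2*O**2 (H(O) = (O**2 + O*O) + 0 = (O**2 + O**2) + 0 = 2*O**2 + 0 = 2*O**2)
G(h) = 1/(-67 + h)
sqrt(29330 + G(H(1))) = sqrt(29330 + 1/(-67 + 2*1**2)) = sqrt(29330 + 1/(-67 + 2*1)) = sqrt(29330 + 1/(-67 + 2)) = sqrt(29330 + 1/(-65)) = sqrt(29330 - 1/65) = sqrt(1906449/65) = sqrt(123919185)/65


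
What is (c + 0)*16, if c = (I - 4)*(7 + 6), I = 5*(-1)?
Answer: -1872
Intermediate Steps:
I = -5
c = -117 (c = (-5 - 4)*(7 + 6) = -9*13 = -117)
(c + 0)*16 = (-117 + 0)*16 = -117*16 = -1872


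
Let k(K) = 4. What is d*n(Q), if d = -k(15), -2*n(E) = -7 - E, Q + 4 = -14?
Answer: 22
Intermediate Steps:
Q = -18 (Q = -4 - 14 = -18)
n(E) = 7/2 + E/2 (n(E) = -(-7 - E)/2 = 7/2 + E/2)
d = -4 (d = -1*4 = -4)
d*n(Q) = -4*(7/2 + (1/2)*(-18)) = -4*(7/2 - 9) = -4*(-11/2) = 22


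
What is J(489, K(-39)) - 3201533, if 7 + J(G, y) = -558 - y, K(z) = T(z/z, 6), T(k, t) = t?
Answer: -3202104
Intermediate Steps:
K(z) = 6
J(G, y) = -565 - y (J(G, y) = -7 + (-558 - y) = -565 - y)
J(489, K(-39)) - 3201533 = (-565 - 1*6) - 3201533 = (-565 - 6) - 3201533 = -571 - 3201533 = -3202104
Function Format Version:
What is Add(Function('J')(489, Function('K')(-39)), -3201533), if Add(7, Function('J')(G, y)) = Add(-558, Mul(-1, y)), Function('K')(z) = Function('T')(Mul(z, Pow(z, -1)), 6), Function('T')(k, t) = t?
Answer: -3202104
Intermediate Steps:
Function('K')(z) = 6
Function('J')(G, y) = Add(-565, Mul(-1, y)) (Function('J')(G, y) = Add(-7, Add(-558, Mul(-1, y))) = Add(-565, Mul(-1, y)))
Add(Function('J')(489, Function('K')(-39)), -3201533) = Add(Add(-565, Mul(-1, 6)), -3201533) = Add(Add(-565, -6), -3201533) = Add(-571, -3201533) = -3202104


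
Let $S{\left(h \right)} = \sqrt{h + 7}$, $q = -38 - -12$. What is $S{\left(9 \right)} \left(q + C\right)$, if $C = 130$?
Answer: $416$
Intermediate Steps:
$q = -26$ ($q = -38 + 12 = -26$)
$S{\left(h \right)} = \sqrt{7 + h}$
$S{\left(9 \right)} \left(q + C\right) = \sqrt{7 + 9} \left(-26 + 130\right) = \sqrt{16} \cdot 104 = 4 \cdot 104 = 416$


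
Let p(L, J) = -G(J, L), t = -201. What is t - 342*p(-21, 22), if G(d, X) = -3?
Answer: -1227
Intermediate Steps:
p(L, J) = 3 (p(L, J) = -1*(-3) = 3)
t - 342*p(-21, 22) = -201 - 342*3 = -201 - 1026 = -1227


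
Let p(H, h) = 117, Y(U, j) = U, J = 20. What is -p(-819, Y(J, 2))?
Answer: -117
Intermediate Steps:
-p(-819, Y(J, 2)) = -1*117 = -117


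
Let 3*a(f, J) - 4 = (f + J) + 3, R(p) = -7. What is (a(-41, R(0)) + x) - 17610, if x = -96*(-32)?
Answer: -43655/3 ≈ -14552.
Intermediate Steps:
a(f, J) = 7/3 + J/3 + f/3 (a(f, J) = 4/3 + ((f + J) + 3)/3 = 4/3 + ((J + f) + 3)/3 = 4/3 + (3 + J + f)/3 = 4/3 + (1 + J/3 + f/3) = 7/3 + J/3 + f/3)
x = 3072
(a(-41, R(0)) + x) - 17610 = ((7/3 + (⅓)*(-7) + (⅓)*(-41)) + 3072) - 17610 = ((7/3 - 7/3 - 41/3) + 3072) - 17610 = (-41/3 + 3072) - 17610 = 9175/3 - 17610 = -43655/3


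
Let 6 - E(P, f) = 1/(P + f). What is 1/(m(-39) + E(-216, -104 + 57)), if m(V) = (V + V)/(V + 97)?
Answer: 7627/35534 ≈ 0.21464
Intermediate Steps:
m(V) = 2*V/(97 + V) (m(V) = (2*V)/(97 + V) = 2*V/(97 + V))
E(P, f) = 6 - 1/(P + f)
1/(m(-39) + E(-216, -104 + 57)) = 1/(2*(-39)/(97 - 39) + (-1 + 6*(-216) + 6*(-104 + 57))/(-216 + (-104 + 57))) = 1/(2*(-39)/58 + (-1 - 1296 + 6*(-47))/(-216 - 47)) = 1/(2*(-39)*(1/58) + (-1 - 1296 - 282)/(-263)) = 1/(-39/29 - 1/263*(-1579)) = 1/(-39/29 + 1579/263) = 1/(35534/7627) = 7627/35534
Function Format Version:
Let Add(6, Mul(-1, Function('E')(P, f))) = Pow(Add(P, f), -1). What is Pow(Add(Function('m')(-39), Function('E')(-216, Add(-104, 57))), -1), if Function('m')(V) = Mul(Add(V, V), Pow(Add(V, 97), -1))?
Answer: Rational(7627, 35534) ≈ 0.21464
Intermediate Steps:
Function('m')(V) = Mul(2, V, Pow(Add(97, V), -1)) (Function('m')(V) = Mul(Mul(2, V), Pow(Add(97, V), -1)) = Mul(2, V, Pow(Add(97, V), -1)))
Function('E')(P, f) = Add(6, Mul(-1, Pow(Add(P, f), -1)))
Pow(Add(Function('m')(-39), Function('E')(-216, Add(-104, 57))), -1) = Pow(Add(Mul(2, -39, Pow(Add(97, -39), -1)), Mul(Pow(Add(-216, Add(-104, 57)), -1), Add(-1, Mul(6, -216), Mul(6, Add(-104, 57))))), -1) = Pow(Add(Mul(2, -39, Pow(58, -1)), Mul(Pow(Add(-216, -47), -1), Add(-1, -1296, Mul(6, -47)))), -1) = Pow(Add(Mul(2, -39, Rational(1, 58)), Mul(Pow(-263, -1), Add(-1, -1296, -282))), -1) = Pow(Add(Rational(-39, 29), Mul(Rational(-1, 263), -1579)), -1) = Pow(Add(Rational(-39, 29), Rational(1579, 263)), -1) = Pow(Rational(35534, 7627), -1) = Rational(7627, 35534)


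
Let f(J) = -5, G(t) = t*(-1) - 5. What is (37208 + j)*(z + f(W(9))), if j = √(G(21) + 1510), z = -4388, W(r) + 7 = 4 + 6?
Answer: -163454744 - 8786*√371 ≈ -1.6362e+8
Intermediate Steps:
G(t) = -5 - t (G(t) = -t - 5 = -5 - t)
W(r) = 3 (W(r) = -7 + (4 + 6) = -7 + 10 = 3)
j = 2*√371 (j = √((-5 - 1*21) + 1510) = √((-5 - 21) + 1510) = √(-26 + 1510) = √1484 = 2*√371 ≈ 38.523)
(37208 + j)*(z + f(W(9))) = (37208 + 2*√371)*(-4388 - 5) = (37208 + 2*√371)*(-4393) = -163454744 - 8786*√371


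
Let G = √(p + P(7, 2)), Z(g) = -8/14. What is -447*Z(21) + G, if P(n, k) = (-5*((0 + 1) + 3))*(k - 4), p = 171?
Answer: 1788/7 + √211 ≈ 269.95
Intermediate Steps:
Z(g) = -4/7 (Z(g) = -8*1/14 = -4/7)
P(n, k) = 80 - 20*k (P(n, k) = (-5*(1 + 3))*(-4 + k) = (-5*4)*(-4 + k) = -20*(-4 + k) = 80 - 20*k)
G = √211 (G = √(171 + (80 - 20*2)) = √(171 + (80 - 40)) = √(171 + 40) = √211 ≈ 14.526)
-447*Z(21) + G = -447*(-4/7) + √211 = 1788/7 + √211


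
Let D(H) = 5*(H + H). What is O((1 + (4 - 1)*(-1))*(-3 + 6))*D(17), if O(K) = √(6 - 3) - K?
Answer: 1020 + 170*√3 ≈ 1314.4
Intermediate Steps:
O(K) = √3 - K
D(H) = 10*H (D(H) = 5*(2*H) = 10*H)
O((1 + (4 - 1)*(-1))*(-3 + 6))*D(17) = (√3 - (1 + (4 - 1)*(-1))*(-3 + 6))*(10*17) = (√3 - (1 + 3*(-1))*3)*170 = (√3 - (1 - 3)*3)*170 = (√3 - (-2)*3)*170 = (√3 - 1*(-6))*170 = (√3 + 6)*170 = (6 + √3)*170 = 1020 + 170*√3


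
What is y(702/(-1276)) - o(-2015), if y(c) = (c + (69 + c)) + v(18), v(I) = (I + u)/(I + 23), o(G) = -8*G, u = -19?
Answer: -209945739/13079 ≈ -16052.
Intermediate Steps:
v(I) = (-19 + I)/(23 + I) (v(I) = (I - 19)/(I + 23) = (-19 + I)/(23 + I))
y(c) = 2828/41 + 2*c (y(c) = (c + (69 + c)) + (-19 + 18)/(23 + 18) = (69 + 2*c) - 1/41 = 2828/41 + 2*c)
y(702/(-1276)) - o(-2015) = (2828/41 + 2*(702/(-1276))) - (-8)*(-2015) = (2828/41 + 2*(702*(-1/1276))) - 1*16120 = (2828/41 + 2*(-351/638)) - 16120 = (2828/41 - 351/319) - 16120 = 887741/13079 - 16120 = -209945739/13079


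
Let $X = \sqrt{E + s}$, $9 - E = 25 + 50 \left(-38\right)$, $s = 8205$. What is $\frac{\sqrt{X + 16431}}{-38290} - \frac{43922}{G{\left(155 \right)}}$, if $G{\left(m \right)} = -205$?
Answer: $\frac{43922}{205} - \frac{\sqrt{16431 + 3 \sqrt{1121}}}{38290} \approx 214.25$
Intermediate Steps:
$E = 1884$ ($E = 9 - \left(25 + 50 \left(-38\right)\right) = 9 - \left(25 - 1900\right) = 9 - -1875 = 9 + 1875 = 1884$)
$X = 3 \sqrt{1121}$ ($X = \sqrt{1884 + 8205} = \sqrt{10089} = 3 \sqrt{1121} \approx 100.44$)
$\frac{\sqrt{X + 16431}}{-38290} - \frac{43922}{G{\left(155 \right)}} = \frac{\sqrt{3 \sqrt{1121} + 16431}}{-38290} - \frac{43922}{-205} = \sqrt{16431 + 3 \sqrt{1121}} \left(- \frac{1}{38290}\right) - - \frac{43922}{205} = - \frac{\sqrt{16431 + 3 \sqrt{1121}}}{38290} + \frac{43922}{205} = \frac{43922}{205} - \frac{\sqrt{16431 + 3 \sqrt{1121}}}{38290}$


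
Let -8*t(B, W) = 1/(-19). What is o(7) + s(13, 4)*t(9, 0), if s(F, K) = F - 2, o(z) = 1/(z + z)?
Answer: 153/1064 ≈ 0.14380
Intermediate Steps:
t(B, W) = 1/152 (t(B, W) = -⅛/(-19) = -⅛*(-1/19) = 1/152)
o(z) = 1/(2*z)
s(F, K) = -2 + F
o(7) + s(13, 4)*t(9, 0) = (½)/7 + (-2 + 13)*(1/152) = (½)*(⅐) + 11*(1/152) = 1/14 + 11/152 = 153/1064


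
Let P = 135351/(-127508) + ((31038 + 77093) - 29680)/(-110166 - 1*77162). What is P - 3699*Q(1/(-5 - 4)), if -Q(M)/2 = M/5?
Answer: -4952733430027/29857273280 ≈ -165.88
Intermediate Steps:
Q(M) = -2*M/5
P = -8839540559/5971454656 (P = 135351*(-1/127508) + (108131 - 29680)/(-110166 - 77162) = -135351/127508 + 78451/(-187328) = -135351/127508 + 78451*(-1/187328) = -135351/127508 - 78451/187328 = -8839540559/5971454656 ≈ -1.4803)
P - 3699*Q(1/(-5 - 4)) = -8839540559/5971454656 - 3699*(-2/(5*(-5 - 4))) = -8839540559/5971454656 - 3699*(-⅖/(-9)) = -8839540559/5971454656 - 3699*(-⅖*(-⅑)) = -8839540559/5971454656 - 3699*2/45 = -8839540559/5971454656 - 1*822/5 = -8839540559/5971454656 - 822/5 = -4952733430027/29857273280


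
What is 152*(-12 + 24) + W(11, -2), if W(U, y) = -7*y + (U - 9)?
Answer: 1840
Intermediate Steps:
W(U, y) = -9 + U - 7*y (W(U, y) = -7*y + (-9 + U) = -9 + U - 7*y)
152*(-12 + 24) + W(11, -2) = 152*(-12 + 24) + (-9 + 11 - 7*(-2)) = 152*12 + (-9 + 11 + 14) = 1824 + 16 = 1840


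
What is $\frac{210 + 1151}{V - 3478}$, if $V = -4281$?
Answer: $- \frac{1361}{7759} \approx -0.17541$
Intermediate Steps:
$\frac{210 + 1151}{V - 3478} = \frac{210 + 1151}{-4281 - 3478} = \frac{1361}{-7759} = 1361 \left(- \frac{1}{7759}\right) = - \frac{1361}{7759}$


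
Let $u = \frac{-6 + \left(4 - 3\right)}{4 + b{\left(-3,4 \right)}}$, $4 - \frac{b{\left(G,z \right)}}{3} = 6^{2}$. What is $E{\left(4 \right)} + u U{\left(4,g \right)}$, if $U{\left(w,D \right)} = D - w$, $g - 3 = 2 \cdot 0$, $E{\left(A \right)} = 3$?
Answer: $\frac{271}{92} \approx 2.9457$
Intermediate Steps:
$g = 3$ ($g = 3 + 2 \cdot 0 = 3 + 0 = 3$)
$b{\left(G,z \right)} = -96$ ($b{\left(G,z \right)} = 12 - 3 \cdot 6^{2} = 12 - 108 = -96$)
$u = \frac{5}{92}$ ($u = \frac{-6 + \left(4 - 3\right)}{4 - 96} = \frac{-6 + 1}{-92} = \left(-5\right) \left(- \frac{1}{92}\right) = \frac{5}{92} \approx 0.054348$)
$E{\left(4 \right)} + u U{\left(4,g \right)} = 3 + \frac{5 \left(3 - 4\right)}{92} = 3 + \frac{5}{92} \left(-1\right) = 3 - \frac{5}{92} = \frac{271}{92}$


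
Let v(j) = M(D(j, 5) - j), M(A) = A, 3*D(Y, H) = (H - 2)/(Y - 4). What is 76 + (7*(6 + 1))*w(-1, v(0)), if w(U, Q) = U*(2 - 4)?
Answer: 174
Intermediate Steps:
D(Y, H) = (-2 + H)/(3*(-4 + Y)) (D(Y, H) = ((H - 2)/(Y - 4))/3 = ((-2 + H)/(-4 + Y))/3 = (-2 + H)/(3*(-4 + Y)))
v(j) = 1/(-4 + j) - j (v(j) = (-2 + 5)/(3*(-4 + j)) - j = (1/3)*3/(-4 + j) - j = 1/(-4 + j) - j)
w(U, Q) = -2*U (w(U, Q) = U*(-2) = -2*U)
76 + (7*(6 + 1))*w(-1, v(0)) = 76 + (7*(6 + 1))*(-2*(-1)) = 76 + (7*7)*2 = 76 + 49*2 = 76 + 98 = 174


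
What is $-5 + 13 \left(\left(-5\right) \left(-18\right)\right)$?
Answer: $1165$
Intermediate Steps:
$-5 + 13 \left(\left(-5\right) \left(-18\right)\right) = -5 + 13 \cdot 90 = -5 + 1170 = 1165$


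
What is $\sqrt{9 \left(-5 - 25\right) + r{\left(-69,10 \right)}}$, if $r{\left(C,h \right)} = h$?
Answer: $2 i \sqrt{65} \approx 16.125 i$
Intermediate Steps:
$\sqrt{9 \left(-5 - 25\right) + r{\left(-69,10 \right)}} = \sqrt{9 \left(-5 - 25\right) + 10} = \sqrt{9 \left(-30\right) + 10} = \sqrt{-270 + 10} = \sqrt{-260} = 2 i \sqrt{65}$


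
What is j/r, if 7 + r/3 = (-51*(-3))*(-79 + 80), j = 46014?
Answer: 7669/73 ≈ 105.05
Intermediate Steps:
r = 438 (r = -21 + 3*((-51*(-3))*(-79 + 80)) = -21 + 3*(153*1) = -21 + 3*153 = -21 + 459 = 438)
j/r = 46014/438 = 46014*(1/438) = 7669/73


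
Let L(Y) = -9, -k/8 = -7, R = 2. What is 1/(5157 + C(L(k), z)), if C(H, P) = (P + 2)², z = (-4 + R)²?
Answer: 1/5193 ≈ 0.00019257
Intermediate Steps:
k = 56 (k = -8*(-7) = 56)
z = 4 (z = (-4 + 2)² = (-2)² = 4)
C(H, P) = (2 + P)²
1/(5157 + C(L(k), z)) = 1/(5157 + (2 + 4)²) = 1/(5157 + 6²) = 1/(5157 + 36) = 1/5193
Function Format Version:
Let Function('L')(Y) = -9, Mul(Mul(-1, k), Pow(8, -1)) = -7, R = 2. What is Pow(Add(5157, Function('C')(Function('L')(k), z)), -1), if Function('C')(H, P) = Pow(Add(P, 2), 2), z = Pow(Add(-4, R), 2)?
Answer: Rational(1, 5193) ≈ 0.00019257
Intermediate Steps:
k = 56 (k = Mul(-8, -7) = 56)
z = 4 (z = Pow(Add(-4, 2), 2) = Pow(-2, 2) = 4)
Function('C')(H, P) = Pow(Add(2, P), 2)
Pow(Add(5157, Function('C')(Function('L')(k), z)), -1) = Pow(Add(5157, Pow(Add(2, 4), 2)), -1) = Pow(Add(5157, Pow(6, 2)), -1) = Pow(Add(5157, 36), -1) = Pow(5193, -1) = Rational(1, 5193)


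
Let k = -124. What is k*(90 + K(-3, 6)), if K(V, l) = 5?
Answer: -11780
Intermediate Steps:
k*(90 + K(-3, 6)) = -124*(90 + 5) = -124*95 = -11780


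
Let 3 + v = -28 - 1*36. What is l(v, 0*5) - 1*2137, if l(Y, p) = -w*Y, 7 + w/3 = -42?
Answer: -11986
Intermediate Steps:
w = -147 (w = -21 + 3*(-42) = -21 - 126 = -147)
v = -67 (v = -3 + (-28 - 1*36) = -3 + (-28 - 36) = -3 - 64 = -67)
l(Y, p) = 147*Y (l(Y, p) = -(-147)*Y = 147*Y)
l(v, 0*5) - 1*2137 = 147*(-67) - 1*2137 = -9849 - 2137 = -11986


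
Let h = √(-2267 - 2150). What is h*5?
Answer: 5*I*√4417 ≈ 332.3*I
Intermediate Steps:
h = I*√4417 (h = √(-4417) = I*√4417 ≈ 66.461*I)
h*5 = (I*√4417)*5 = 5*I*√4417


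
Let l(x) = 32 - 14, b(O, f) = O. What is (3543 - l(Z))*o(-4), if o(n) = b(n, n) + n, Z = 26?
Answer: -28200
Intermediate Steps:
l(x) = 18
o(n) = 2*n (o(n) = n + n = 2*n)
(3543 - l(Z))*o(-4) = (3543 - 1*18)*(2*(-4)) = (3543 - 18)*(-8) = 3525*(-8) = -28200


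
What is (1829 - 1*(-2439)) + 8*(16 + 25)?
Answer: 4596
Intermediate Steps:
(1829 - 1*(-2439)) + 8*(16 + 25) = (1829 + 2439) + 8*41 = 4268 + 328 = 4596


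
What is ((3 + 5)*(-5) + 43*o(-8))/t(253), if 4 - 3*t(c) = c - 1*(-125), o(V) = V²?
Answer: -4068/187 ≈ -21.754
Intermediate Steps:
t(c) = -121/3 - c/3 (t(c) = 4/3 - (c - 1*(-125))/3 = 4/3 - (c + 125)/3 = 4/3 - (125 + c)/3 = 4/3 + (-125/3 - c/3) = -121/3 - c/3)
((3 + 5)*(-5) + 43*o(-8))/t(253) = ((3 + 5)*(-5) + 43*(-8)²)/(-121/3 - ⅓*253) = (8*(-5) + 43*64)/(-121/3 - 253/3) = (-40 + 2752)/(-374/3) = 2712*(-3/374) = -4068/187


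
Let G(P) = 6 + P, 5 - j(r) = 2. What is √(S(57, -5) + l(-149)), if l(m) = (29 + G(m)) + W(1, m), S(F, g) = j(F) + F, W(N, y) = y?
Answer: I*√203 ≈ 14.248*I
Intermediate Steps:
j(r) = 3 (j(r) = 5 - 1*2 = 5 - 2 = 3)
S(F, g) = 3 + F
l(m) = 35 + 2*m (l(m) = (29 + (6 + m)) + m = (35 + m) + m = 35 + 2*m)
√(S(57, -5) + l(-149)) = √((3 + 57) + (35 + 2*(-149))) = √(60 + (35 - 298)) = √(60 - 263) = √(-203) = I*√203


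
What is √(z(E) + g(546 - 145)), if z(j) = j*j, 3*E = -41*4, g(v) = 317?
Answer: √29749/3 ≈ 57.493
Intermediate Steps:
E = -164/3 (E = (-41*4)/3 = (⅓)*(-164) = -164/3 ≈ -54.667)
z(j) = j²
√(z(E) + g(546 - 145)) = √((-164/3)² + 317) = √(26896/9 + 317) = √(29749/9) = √29749/3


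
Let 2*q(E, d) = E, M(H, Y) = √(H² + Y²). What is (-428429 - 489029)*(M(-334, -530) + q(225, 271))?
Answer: -103214025 - 1834916*√98114 ≈ -6.7797e+8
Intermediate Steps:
q(E, d) = E/2
(-428429 - 489029)*(M(-334, -530) + q(225, 271)) = (-428429 - 489029)*(√((-334)² + (-530)²) + (½)*225) = -917458*(√(111556 + 280900) + 225/2) = -917458*(√392456 + 225/2) = -917458*(2*√98114 + 225/2) = -917458*(225/2 + 2*√98114) = -103214025 - 1834916*√98114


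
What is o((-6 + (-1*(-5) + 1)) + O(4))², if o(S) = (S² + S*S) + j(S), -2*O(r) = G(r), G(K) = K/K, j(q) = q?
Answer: 0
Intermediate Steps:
G(K) = 1
O(r) = -½ (O(r) = -½*1 = -½)
o(S) = S + 2*S² (o(S) = (S² + S*S) + S = (S² + S²) + S = 2*S² + S = S + 2*S²)
o((-6 + (-1*(-5) + 1)) + O(4))² = (((-6 + (-1*(-5) + 1)) - ½)*(1 + 2*((-6 + (-1*(-5) + 1)) - ½)))² = (((-6 + (5 + 1)) - ½)*(1 + 2*((-6 + (5 + 1)) - ½)))² = (((-6 + 6) - ½)*(1 + 2*((-6 + 6) - ½)))² = ((0 - ½)*(1 + 2*(0 - ½)))² = (-(1 + 2*(-½))/2)² = (-(1 - 1)/2)² = (-½*0)² = 0² = 0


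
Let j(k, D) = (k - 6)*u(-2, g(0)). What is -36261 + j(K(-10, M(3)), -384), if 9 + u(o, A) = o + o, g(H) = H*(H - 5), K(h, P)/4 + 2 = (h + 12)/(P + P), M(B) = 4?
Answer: -36092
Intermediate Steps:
K(h, P) = -8 + 2*(12 + h)/P (K(h, P) = -8 + 4*((h + 12)/(P + P)) = -8 + 4*((12 + h)/((2*P))) = -8 + 4*((12 + h)*(1/(2*P))) = -8 + 4*((12 + h)/(2*P)) = -8 + 2*(12 + h)/P)
g(H) = H*(-5 + H)
u(o, A) = -9 + 2*o (u(o, A) = -9 + (o + o) = -9 + 2*o)
j(k, D) = 78 - 13*k (j(k, D) = (k - 6)*(-9 + 2*(-2)) = (-6 + k)*(-9 - 4) = (-6 + k)*(-13) = 78 - 13*k)
-36261 + j(K(-10, M(3)), -384) = -36261 + (78 - 26*(12 - 10 - 4*4)/4) = -36261 + (78 - 26*(12 - 10 - 16)/4) = -36261 + (78 - 26*(-14)/4) = -36261 + (78 - 13*(-7)) = -36261 + (78 + 91) = -36261 + 169 = -36092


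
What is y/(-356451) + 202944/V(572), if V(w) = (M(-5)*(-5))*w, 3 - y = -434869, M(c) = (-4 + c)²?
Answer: -4807834424/2293762185 ≈ -2.0960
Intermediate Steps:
y = 434872 (y = 3 - 1*(-434869) = 3 + 434869 = 434872)
V(w) = -405*w (V(w) = ((-4 - 5)²*(-5))*w = ((-9)²*(-5))*w = (81*(-5))*w = -405*w)
y/(-356451) + 202944/V(572) = 434872/(-356451) + 202944/((-405*572)) = 434872*(-1/356451) + 202944/(-231660) = -434872/356451 + 202944*(-1/231660) = -434872/356451 - 16912/19305 = -4807834424/2293762185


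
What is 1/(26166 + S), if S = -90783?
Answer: -1/64617 ≈ -1.5476e-5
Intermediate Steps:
1/(26166 + S) = 1/(26166 - 90783) = 1/(-64617) = -1/64617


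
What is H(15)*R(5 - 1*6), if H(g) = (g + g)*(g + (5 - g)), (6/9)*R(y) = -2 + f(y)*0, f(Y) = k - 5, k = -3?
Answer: -450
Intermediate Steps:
f(Y) = -8 (f(Y) = -3 - 5 = -8)
R(y) = -3 (R(y) = 3*(-2 - 8*0)/2 = 3*(-2 + 0)/2 = (3/2)*(-2) = -3)
H(g) = 10*g (H(g) = (2*g)*5 = 10*g)
H(15)*R(5 - 1*6) = (10*15)*(-3) = 150*(-3) = -450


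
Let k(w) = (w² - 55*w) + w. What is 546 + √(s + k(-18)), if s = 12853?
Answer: 546 + √14149 ≈ 664.95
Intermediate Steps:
k(w) = w² - 54*w
546 + √(s + k(-18)) = 546 + √(12853 - 18*(-54 - 18)) = 546 + √(12853 - 18*(-72)) = 546 + √(12853 + 1296) = 546 + √14149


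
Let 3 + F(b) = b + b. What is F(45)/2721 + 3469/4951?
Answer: 3289962/4490557 ≈ 0.73264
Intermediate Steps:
F(b) = -3 + 2*b (F(b) = -3 + (b + b) = -3 + 2*b)
F(45)/2721 + 3469/4951 = (-3 + 2*45)/2721 + 3469/4951 = (-3 + 90)*(1/2721) + 3469*(1/4951) = 87*(1/2721) + 3469/4951 = 29/907 + 3469/4951 = 3289962/4490557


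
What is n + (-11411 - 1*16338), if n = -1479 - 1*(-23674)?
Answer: -5554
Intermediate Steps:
n = 22195 (n = -1479 + 23674 = 22195)
n + (-11411 - 1*16338) = 22195 + (-11411 - 1*16338) = 22195 + (-11411 - 16338) = 22195 - 27749 = -5554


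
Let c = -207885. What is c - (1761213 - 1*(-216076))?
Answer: -2185174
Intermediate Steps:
c - (1761213 - 1*(-216076)) = -207885 - (1761213 - 1*(-216076)) = -207885 - (1761213 + 216076) = -207885 - 1*1977289 = -207885 - 1977289 = -2185174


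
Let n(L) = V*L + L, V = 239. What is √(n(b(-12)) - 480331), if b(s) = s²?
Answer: I*√445771 ≈ 667.66*I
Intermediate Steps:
n(L) = 240*L (n(L) = 239*L + L = 240*L)
√(n(b(-12)) - 480331) = √(240*(-12)² - 480331) = √(240*144 - 480331) = √(34560 - 480331) = √(-445771) = I*√445771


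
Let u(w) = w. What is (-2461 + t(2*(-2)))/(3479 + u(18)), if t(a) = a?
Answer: -2465/3497 ≈ -0.70489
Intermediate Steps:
(-2461 + t(2*(-2)))/(3479 + u(18)) = (-2461 + 2*(-2))/(3479 + 18) = (-2461 - 4)/3497 = -2465*1/3497 = -2465/3497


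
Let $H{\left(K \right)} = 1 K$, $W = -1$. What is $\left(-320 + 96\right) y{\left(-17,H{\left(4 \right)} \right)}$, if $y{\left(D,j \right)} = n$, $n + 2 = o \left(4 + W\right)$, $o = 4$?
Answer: $-2240$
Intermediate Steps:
$H{\left(K \right)} = K$
$n = 10$ ($n = -2 + 4 \left(4 - 1\right) = -2 + 4 \cdot 3 = -2 + 12 = 10$)
$y{\left(D,j \right)} = 10$
$\left(-320 + 96\right) y{\left(-17,H{\left(4 \right)} \right)} = \left(-320 + 96\right) 10 = \left(-224\right) 10 = -2240$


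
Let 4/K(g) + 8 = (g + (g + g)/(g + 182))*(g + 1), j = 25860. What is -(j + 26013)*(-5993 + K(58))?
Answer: 64211506748319/206551 ≈ 3.1087e+8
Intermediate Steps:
K(g) = 4/(-8 + (1 + g)*(g + 2*g/(182 + g))) (K(g) = 4/(-8 + (g + (g + g)/(g + 182))*(g + 1)) = 4/(-8 + (g + (2*g)/(182 + g))*(1 + g)) = 4/(-8 + (g + 2*g/(182 + g))*(1 + g)) = 4/(-8 + (1 + g)*(g + 2*g/(182 + g))))
-(j + 26013)*(-5993 + K(58)) = -(25860 + 26013)*(-5993 + 4*(182 + 58)/(-1456 + 58³ + 176*58 + 185*58²)) = -51873*(-5993 + 4*240/(-1456 + 195112 + 10208 + 185*3364)) = -51873*(-5993 + 4*240/(-1456 + 195112 + 10208 + 622340)) = -51873*(-5993 + 4*240/826204) = -51873*(-5993 + 4*(1/826204)*240) = -51873*(-5993 + 240/206551) = -51873*(-1237859903)/206551 = -1*(-64211506748319/206551) = 64211506748319/206551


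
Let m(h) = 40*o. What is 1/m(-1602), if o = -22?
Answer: -1/880 ≈ -0.0011364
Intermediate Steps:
m(h) = -880 (m(h) = 40*(-22) = -880)
1/m(-1602) = 1/(-880) = -1/880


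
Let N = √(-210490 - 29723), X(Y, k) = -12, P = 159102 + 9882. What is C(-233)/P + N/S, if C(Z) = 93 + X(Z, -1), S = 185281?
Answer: 9/18776 + I*√240213/185281 ≈ 0.00047934 + 0.0026453*I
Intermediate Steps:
P = 168984
C(Z) = 81 (C(Z) = 93 - 12 = 81)
N = I*√240213 (N = √(-240213) = I*√240213 ≈ 490.12*I)
C(-233)/P + N/S = 81/168984 + (I*√240213)/185281 = 81*(1/168984) + (I*√240213)*(1/185281) = 9/18776 + I*√240213/185281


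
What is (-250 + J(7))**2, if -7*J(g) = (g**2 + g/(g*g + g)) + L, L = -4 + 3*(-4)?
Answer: 203490225/3136 ≈ 64888.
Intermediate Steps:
L = -16 (L = -4 - 12 = -16)
J(g) = 16/7 - g**2/7 - g/(7*(g + g**2)) (J(g) = -((g**2 + g/(g*g + g)) - 16)/7 = -((g**2 + g/(g**2 + g)) - 16)/7 = -((g**2 + g/(g + g**2)) - 16)/7 = -(-16 + g**2 + g/(g + g**2))/7 = 16/7 - g**2/7 - g/(7*(g + g**2)))
(-250 + J(7))**2 = (-250 + (15 - 1*7**2 - 1*7**3 + 16*7)/(7*(1 + 7)))**2 = (-250 + (1/7)*(15 - 1*49 - 1*343 + 112)/8)**2 = (-250 + (1/7)*(1/8)*(15 - 49 - 343 + 112))**2 = (-250 + (1/7)*(1/8)*(-265))**2 = (-250 - 265/56)**2 = (-14265/56)**2 = 203490225/3136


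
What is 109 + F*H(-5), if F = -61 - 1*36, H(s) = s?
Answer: 594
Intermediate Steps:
F = -97 (F = -61 - 36 = -97)
109 + F*H(-5) = 109 - 97*(-5) = 109 + 485 = 594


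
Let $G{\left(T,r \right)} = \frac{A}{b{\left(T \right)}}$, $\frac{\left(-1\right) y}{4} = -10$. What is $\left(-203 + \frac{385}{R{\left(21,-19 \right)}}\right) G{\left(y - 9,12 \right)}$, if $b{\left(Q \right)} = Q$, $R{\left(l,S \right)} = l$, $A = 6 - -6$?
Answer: $- \frac{2216}{31} \approx -71.484$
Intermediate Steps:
$y = 40$ ($y = \left(-4\right) \left(-10\right) = 40$)
$A = 12$ ($A = 6 + 6 = 12$)
$G{\left(T,r \right)} = \frac{12}{T}$
$\left(-203 + \frac{385}{R{\left(21,-19 \right)}}\right) G{\left(y - 9,12 \right)} = \left(-203 + \frac{385}{21}\right) \frac{12}{40 - 9} = \left(-203 + 385 \cdot \frac{1}{21}\right) \frac{12}{31} = \left(-203 + \frac{55}{3}\right) 12 \cdot \frac{1}{31} = \left(- \frac{554}{3}\right) \frac{12}{31} = - \frac{2216}{31}$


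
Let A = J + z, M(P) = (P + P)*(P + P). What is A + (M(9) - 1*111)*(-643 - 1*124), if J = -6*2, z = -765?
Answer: -164148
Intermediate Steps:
M(P) = 4*P² (M(P) = (2*P)*(2*P) = 4*P²)
J = -12
A = -777 (A = -12 - 765 = -777)
A + (M(9) - 1*111)*(-643 - 1*124) = -777 + (4*9² - 1*111)*(-643 - 1*124) = -777 + (4*81 - 111)*(-643 - 124) = -777 + (324 - 111)*(-767) = -777 + 213*(-767) = -777 - 163371 = -164148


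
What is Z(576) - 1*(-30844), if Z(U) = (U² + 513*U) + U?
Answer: 658684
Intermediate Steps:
Z(U) = U² + 514*U
Z(576) - 1*(-30844) = 576*(514 + 576) - 1*(-30844) = 576*1090 + 30844 = 627840 + 30844 = 658684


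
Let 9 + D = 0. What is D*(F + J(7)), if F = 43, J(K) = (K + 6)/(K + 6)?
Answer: -396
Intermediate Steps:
D = -9 (D = -9 + 0 = -9)
J(K) = 1 (J(K) = (6 + K)/(6 + K) = 1)
D*(F + J(7)) = -9*(43 + 1) = -9*44 = -396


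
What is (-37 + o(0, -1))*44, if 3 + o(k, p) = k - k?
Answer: -1760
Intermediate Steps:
o(k, p) = -3 (o(k, p) = -3 + (k - k) = -3 + 0 = -3)
(-37 + o(0, -1))*44 = (-37 - 3)*44 = -40*44 = -1760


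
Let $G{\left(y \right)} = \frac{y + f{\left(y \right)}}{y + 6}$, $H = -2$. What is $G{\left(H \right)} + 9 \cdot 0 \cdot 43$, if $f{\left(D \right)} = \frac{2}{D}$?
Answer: $- \frac{3}{4} \approx -0.75$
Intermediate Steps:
$G{\left(y \right)} = \frac{y + \frac{2}{y}}{6 + y}$ ($G{\left(y \right)} = \frac{y + \frac{2}{y}}{y + 6} = \frac{y + \frac{2}{y}}{6 + y}$)
$G{\left(H \right)} + 9 \cdot 0 \cdot 43 = \frac{2 + \left(-2\right)^{2}}{\left(-2\right) \left(6 - 2\right)} + 9 \cdot 0 \cdot 43 = - \frac{2 + 4}{2 \cdot 4} + 0 \cdot 43 = \left(- \frac{1}{2}\right) \frac{1}{4} \cdot 6 + 0 = - \frac{3}{4} + 0 = - \frac{3}{4}$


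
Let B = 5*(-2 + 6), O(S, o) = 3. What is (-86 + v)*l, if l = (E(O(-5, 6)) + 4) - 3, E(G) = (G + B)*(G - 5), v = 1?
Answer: 3825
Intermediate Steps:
B = 20 (B = 5*4 = 20)
E(G) = (-5 + G)*(20 + G) (E(G) = (G + 20)*(G - 5) = (20 + G)*(-5 + G) = (-5 + G)*(20 + G))
l = -45 (l = ((-100 + 3**2 + 15*3) + 4) - 3 = ((-100 + 9 + 45) + 4) - 3 = (-46 + 4) - 3 = -42 - 3 = -45)
(-86 + v)*l = (-86 + 1)*(-45) = -85*(-45) = 3825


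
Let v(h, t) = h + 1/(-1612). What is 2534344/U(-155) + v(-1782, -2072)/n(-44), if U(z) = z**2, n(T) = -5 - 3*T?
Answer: 14510554401/158661100 ≈ 91.456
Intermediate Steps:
v(h, t) = -1/1612 + h (v(h, t) = h - 1/1612 = -1/1612 + h)
2534344/U(-155) + v(-1782, -2072)/n(-44) = 2534344/((-155)**2) + (-1/1612 - 1782)/(-5 - 3*(-44)) = 2534344/24025 - 2872585/(1612*(-5 + 132)) = 2534344*(1/24025) - 2872585/1612/127 = 2534344/24025 - 2872585/1612*1/127 = 2534344/24025 - 2872585/204724 = 14510554401/158661100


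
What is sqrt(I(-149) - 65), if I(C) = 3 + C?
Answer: I*sqrt(211) ≈ 14.526*I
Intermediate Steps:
sqrt(I(-149) - 65) = sqrt((3 - 149) - 65) = sqrt(-146 - 65) = sqrt(-211) = I*sqrt(211)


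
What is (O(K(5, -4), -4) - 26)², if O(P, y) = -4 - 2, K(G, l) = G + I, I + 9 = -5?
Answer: 1024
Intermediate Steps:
I = -14 (I = -9 - 5 = -14)
K(G, l) = -14 + G (K(G, l) = G - 14 = -14 + G)
O(P, y) = -6
(O(K(5, -4), -4) - 26)² = (-6 - 26)² = (-32)² = 1024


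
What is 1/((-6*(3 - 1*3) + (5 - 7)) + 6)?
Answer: ¼ ≈ 0.25000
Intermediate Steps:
1/((-6*(3 - 1*3) + (5 - 7)) + 6) = 1/((-6*(3 - 3) - 2) + 6) = 1/((-6*0 - 2) + 6) = 1/((0 - 2) + 6) = 1/(-2 + 6) = 1/4 = ¼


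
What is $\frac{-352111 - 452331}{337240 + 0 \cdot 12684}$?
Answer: $- \frac{402221}{168620} \approx -2.3854$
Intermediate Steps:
$\frac{-352111 - 452331}{337240 + 0 \cdot 12684} = - \frac{804442}{337240 + 0} = - \frac{804442}{337240} = \left(-804442\right) \frac{1}{337240} = - \frac{402221}{168620}$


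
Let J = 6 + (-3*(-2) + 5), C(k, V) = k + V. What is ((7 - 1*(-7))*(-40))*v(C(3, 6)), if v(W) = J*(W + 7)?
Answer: -152320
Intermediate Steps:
C(k, V) = V + k
J = 17 (J = 6 + (6 + 5) = 6 + 11 = 17)
v(W) = 119 + 17*W (v(W) = 17*(W + 7) = 17*(7 + W) = 119 + 17*W)
((7 - 1*(-7))*(-40))*v(C(3, 6)) = ((7 - 1*(-7))*(-40))*(119 + 17*(6 + 3)) = ((7 + 7)*(-40))*(119 + 17*9) = (14*(-40))*(119 + 153) = -560*272 = -152320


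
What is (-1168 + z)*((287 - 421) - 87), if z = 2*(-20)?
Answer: 266968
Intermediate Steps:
z = -40
(-1168 + z)*((287 - 421) - 87) = (-1168 - 40)*((287 - 421) - 87) = -1208*(-134 - 87) = -1208*(-221) = 266968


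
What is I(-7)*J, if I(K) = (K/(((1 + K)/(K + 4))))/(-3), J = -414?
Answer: -483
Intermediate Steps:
I(K) = -K*(4 + K)/(3*(1 + K)) (I(K) = (K/(((1 + K)/(4 + K))))*(-⅓) = (K*((4 + K)/(1 + K)))*(-⅓) = (K*(4 + K)/(1 + K))*(-⅓) = -K*(4 + K)/(3*(1 + K)))
I(-7)*J = -1*(-7)*(4 - 7)/(3 + 3*(-7))*(-414) = -1*(-7)*(-3)/(3 - 21)*(-414) = -1*(-7)*(-3)/(-18)*(-414) = -1*(-7)*(-1/18)*(-3)*(-414) = (7/6)*(-414) = -483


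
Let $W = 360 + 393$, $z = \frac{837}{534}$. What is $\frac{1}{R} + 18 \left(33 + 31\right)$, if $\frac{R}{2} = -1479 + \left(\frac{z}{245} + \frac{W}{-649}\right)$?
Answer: $\frac{48260297416043}{41892631569} \approx 1152.0$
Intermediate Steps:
$z = \frac{279}{178}$ ($z = 837 \cdot \frac{1}{534} = \frac{279}{178} \approx 1.5674$)
$W = 753$
$R = - \frac{41892631569}{14151445}$ ($R = 2 \left(-1479 + \left(\frac{279}{178 \cdot 245} + \frac{753}{-649}\right)\right) = 2 \left(-1479 + \left(\frac{279}{178} \cdot \frac{1}{245} + 753 \left(- \frac{1}{649}\right)\right)\right) = 2 \left(-1479 + \left(\frac{279}{43610} - \frac{753}{649}\right)\right) = 2 \left(-1479 - \frac{32657259}{28302890}\right) = 2 \left(- \frac{41892631569}{28302890}\right) = - \frac{41892631569}{14151445} \approx -2960.3$)
$\frac{1}{R} + 18 \left(33 + 31\right) = \frac{1}{- \frac{41892631569}{14151445}} + 18 \left(33 + 31\right) = - \frac{14151445}{41892631569} + 18 \cdot 64 = - \frac{14151445}{41892631569} + 1152 = \frac{48260297416043}{41892631569}$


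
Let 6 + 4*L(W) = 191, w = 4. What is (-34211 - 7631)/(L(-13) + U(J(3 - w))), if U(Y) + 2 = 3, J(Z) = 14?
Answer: -167368/189 ≈ -885.54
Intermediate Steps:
L(W) = 185/4 (L(W) = -3/2 + (¼)*191 = -3/2 + 191/4 = 185/4)
U(Y) = 1 (U(Y) = -2 + 3 = 1)
(-34211 - 7631)/(L(-13) + U(J(3 - w))) = (-34211 - 7631)/(185/4 + 1) = -41842/189/4 = -41842*4/189 = -167368/189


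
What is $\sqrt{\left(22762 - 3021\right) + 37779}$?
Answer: $4 \sqrt{3595} \approx 239.83$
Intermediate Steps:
$\sqrt{\left(22762 - 3021\right) + 37779} = \sqrt{19741 + 37779} = \sqrt{57520} = 4 \sqrt{3595}$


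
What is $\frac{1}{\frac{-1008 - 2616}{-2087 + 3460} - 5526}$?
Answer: $- \frac{1373}{7590822} \approx -0.00018088$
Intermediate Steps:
$\frac{1}{\frac{-1008 - 2616}{-2087 + 3460} - 5526} = \frac{1}{- \frac{3624}{1373} - 5526} = \frac{1}{- \frac{7590822}{1373}} = - \frac{1373}{7590822}$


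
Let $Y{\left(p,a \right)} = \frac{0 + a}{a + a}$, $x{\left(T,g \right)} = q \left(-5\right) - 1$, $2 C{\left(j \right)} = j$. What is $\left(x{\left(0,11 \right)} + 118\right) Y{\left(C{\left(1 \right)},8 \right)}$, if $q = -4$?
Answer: $\frac{137}{2} \approx 68.5$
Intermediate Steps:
$C{\left(j \right)} = \frac{j}{2}$
$x{\left(T,g \right)} = 19$ ($x{\left(T,g \right)} = \left(-4\right) \left(-5\right) - 1 = 20 - 1 = 19$)
$Y{\left(p,a \right)} = \frac{1}{2}$ ($Y{\left(p,a \right)} = \frac{a}{2 a} = a \frac{1}{2 a} = \frac{1}{2}$)
$\left(x{\left(0,11 \right)} + 118\right) Y{\left(C{\left(1 \right)},8 \right)} = \left(19 + 118\right) \frac{1}{2} = 137 \cdot \frac{1}{2} = \frac{137}{2}$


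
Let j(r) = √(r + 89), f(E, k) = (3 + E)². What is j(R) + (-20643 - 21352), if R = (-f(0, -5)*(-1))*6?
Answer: -41995 + √143 ≈ -41983.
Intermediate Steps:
R = 54 (R = (-(3 + 0)²*(-1))*6 = (-1*3²*(-1))*6 = (-1*9*(-1))*6 = -9*(-1)*6 = 9*6 = 54)
j(r) = √(89 + r)
j(R) + (-20643 - 21352) = √(89 + 54) + (-20643 - 21352) = √143 - 41995 = -41995 + √143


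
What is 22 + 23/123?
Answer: 2729/123 ≈ 22.187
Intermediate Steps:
22 + 23/123 = 2729/123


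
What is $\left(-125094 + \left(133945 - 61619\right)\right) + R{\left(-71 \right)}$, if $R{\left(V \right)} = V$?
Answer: $-52839$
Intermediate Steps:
$\left(-125094 + \left(133945 - 61619\right)\right) + R{\left(-71 \right)} = \left(-125094 + \left(133945 - 61619\right)\right) - 71 = \left(-125094 + 72326\right) - 71 = -52768 - 71 = -52839$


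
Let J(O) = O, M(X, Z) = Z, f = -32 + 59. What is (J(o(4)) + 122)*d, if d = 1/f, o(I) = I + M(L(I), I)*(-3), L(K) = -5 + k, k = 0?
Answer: 38/9 ≈ 4.2222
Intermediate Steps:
f = 27
L(K) = -5 (L(K) = -5 + 0 = -5)
o(I) = -2*I (o(I) = I + I*(-3) = I - 3*I = -2*I)
d = 1/27 ≈ 0.037037
(J(o(4)) + 122)*d = (-2*4 + 122)*(1/27) = (-8 + 122)*(1/27) = 114*(1/27) = 38/9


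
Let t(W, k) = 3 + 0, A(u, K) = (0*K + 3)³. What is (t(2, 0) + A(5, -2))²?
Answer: 900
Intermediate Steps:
A(u, K) = 27 (A(u, K) = (0 + 3)³ = 3³ = 27)
t(W, k) = 3
(t(2, 0) + A(5, -2))² = (3 + 27)² = 30² = 900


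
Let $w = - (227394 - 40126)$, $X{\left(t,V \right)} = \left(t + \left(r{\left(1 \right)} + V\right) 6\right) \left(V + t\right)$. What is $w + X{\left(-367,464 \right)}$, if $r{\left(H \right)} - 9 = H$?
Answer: $53001$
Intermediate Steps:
$r{\left(H \right)} = 9 + H$
$X{\left(t,V \right)} = \left(V + t\right) \left(60 + t + 6 V\right)$ ($X{\left(t,V \right)} = \left(t + \left(\left(9 + 1\right) + V\right) 6\right) \left(V + t\right) = \left(t + \left(10 + V\right) 6\right) \left(V + t\right) = \left(t + \left(60 + 6 V\right)\right) \left(V + t\right) = \left(60 + t + 6 V\right) \left(V + t\right) = \left(V + t\right) \left(60 + t + 6 V\right)$)
$w = -187268$ ($w = - (227394 - 40126) = \left(-1\right) 187268 = -187268$)
$w + X{\left(-367,464 \right)} = -187268 + \left(\left(-367\right)^{2} + 6 \cdot 464^{2} + 60 \cdot 464 + 60 \left(-367\right) + 7 \cdot 464 \left(-367\right)\right) = -187268 + \left(134689 + 6 \cdot 215296 + 27840 - 22020 - 1192016\right) = -187268 + \left(134689 + 1291776 + 27840 - 22020 - 1192016\right) = -187268 + 240269 = 53001$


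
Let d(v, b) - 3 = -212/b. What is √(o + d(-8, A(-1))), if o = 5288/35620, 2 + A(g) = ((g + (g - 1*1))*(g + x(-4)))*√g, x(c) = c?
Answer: √(20792535594285 + 57747135985500*I)/2039245 ≈ 3.1432 + 2.209*I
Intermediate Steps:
A(g) = -2 + √g*(-1 + 2*g)*(-4 + g) (A(g) = -2 + ((g + (g - 1*1))*(g - 4))*√g = -2 + ((g + (g - 1))*(-4 + g))*√g = -2 + ((g + (-1 + g))*(-4 + g))*√g = -2 + ((-1 + 2*g)*(-4 + g))*√g = -2 + √g*(-1 + 2*g)*(-4 + g))
d(v, b) = 3 - 212/b
o = 1322/8905 (o = 5288*(1/35620) = 1322/8905 ≈ 0.14846)
√(o + d(-8, A(-1))) = √(1322/8905 + (3 - 212/(-2 - (-9)*I + 2*(-1)^(5/2) + 4*√(-1)))) = √(1322/8905 + (3 - 212/(-2 - (-9)*I + 2*I + 4*I))) = √(1322/8905 + (3 - 212/(-2 + 9*I + 2*I + 4*I))) = √(1322/8905 + (3 - 212*(-2 - 15*I)/229)) = √(28037/8905 - 212*(-2 - 15*I)/229)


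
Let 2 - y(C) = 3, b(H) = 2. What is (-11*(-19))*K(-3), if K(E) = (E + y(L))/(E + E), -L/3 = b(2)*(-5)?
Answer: 418/3 ≈ 139.33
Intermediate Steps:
L = 30 (L = -6*(-5) = -3*(-10) = 30)
y(C) = -1 (y(C) = 2 - 1*3 = 2 - 3 = -1)
K(E) = (-1 + E)/(2*E) (K(E) = (E - 1)/(E + E) = (-1 + E)/((2*E)) = (-1 + E)*(1/(2*E)) = (-1 + E)/(2*E))
(-11*(-19))*K(-3) = (-11*(-19))*((½)*(-1 - 3)/(-3)) = 209*((½)*(-⅓)*(-4)) = 209*(⅔) = 418/3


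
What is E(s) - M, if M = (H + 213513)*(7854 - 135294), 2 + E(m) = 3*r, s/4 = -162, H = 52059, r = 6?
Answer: 33844495696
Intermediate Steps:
s = -648 (s = 4*(-162) = -648)
E(m) = 16 (E(m) = -2 + 3*6 = -2 + 18 = 16)
M = -33844495680 (M = (52059 + 213513)*(7854 - 135294) = 265572*(-127440) = -33844495680)
E(s) - M = 16 - 1*(-33844495680) = 16 + 33844495680 = 33844495696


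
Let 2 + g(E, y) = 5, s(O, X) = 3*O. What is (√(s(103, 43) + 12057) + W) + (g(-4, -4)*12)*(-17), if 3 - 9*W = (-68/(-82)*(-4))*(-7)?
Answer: -226657/369 + 3*√1374 ≈ -503.04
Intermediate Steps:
g(E, y) = 3 (g(E, y) = -2 + 5 = 3)
W = -829/369 (W = ⅓ - -68/(-82)*(-4)*(-7)/9 = ⅓ - -68*(-1/82)*(-4)*(-7)/9 = ⅓ - (34/41)*(-4)*(-7)/9 = ⅓ - (-136)*(-7)/369 = ⅓ - ⅑*952/41 = ⅓ - 952/369 = -829/369 ≈ -2.2466)
(√(s(103, 43) + 12057) + W) + (g(-4, -4)*12)*(-17) = (√(3*103 + 12057) - 829/369) + (3*12)*(-17) = (√(309 + 12057) - 829/369) + 36*(-17) = (√12366 - 829/369) - 612 = (3*√1374 - 829/369) - 612 = (-829/369 + 3*√1374) - 612 = -226657/369 + 3*√1374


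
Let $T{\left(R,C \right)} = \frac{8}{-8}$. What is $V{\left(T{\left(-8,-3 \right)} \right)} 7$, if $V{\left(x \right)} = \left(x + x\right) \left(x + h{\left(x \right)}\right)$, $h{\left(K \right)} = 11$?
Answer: $-140$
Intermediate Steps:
$T{\left(R,C \right)} = -1$ ($T{\left(R,C \right)} = 8 \left(- \frac{1}{8}\right) = -1$)
$V{\left(x \right)} = 2 x \left(11 + x\right)$ ($V{\left(x \right)} = \left(x + x\right) \left(x + 11\right) = 2 x \left(11 + x\right)$)
$V{\left(T{\left(-8,-3 \right)} \right)} 7 = 2 \left(-1\right) \left(11 - 1\right) 7 = 2 \left(-1\right) 10 \cdot 7 = \left(-20\right) 7 = -140$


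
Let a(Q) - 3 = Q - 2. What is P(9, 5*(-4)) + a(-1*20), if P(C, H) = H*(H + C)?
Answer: 201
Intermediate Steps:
a(Q) = 1 + Q (a(Q) = 3 + (Q - 2) = 3 + (-2 + Q) = 1 + Q)
P(C, H) = H*(C + H)
P(9, 5*(-4)) + a(-1*20) = (5*(-4))*(9 + 5*(-4)) + (1 - 1*20) = -20*(9 - 20) + (1 - 20) = -20*(-11) - 19 = 220 - 19 = 201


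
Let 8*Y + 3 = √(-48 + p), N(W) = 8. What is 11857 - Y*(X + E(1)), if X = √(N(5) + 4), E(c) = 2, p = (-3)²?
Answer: 11857 + (1 + √3)*(3 - I*√39)/4 ≈ 11859.0 - 4.2654*I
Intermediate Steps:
p = 9
X = 2*√3 (X = √(8 + 4) = √12 = 2*√3 ≈ 3.4641)
Y = -3/8 + I*√39/8 (Y = -3/8 + √(-48 + 9)/8 = -3/8 + √(-39)/8 = -3/8 + (I*√39)/8 = -3/8 + I*√39/8 ≈ -0.375 + 0.78062*I)
11857 - Y*(X + E(1)) = 11857 - (-3/8 + I*√39/8)*(2*√3 + 2) = 11857 - (-3/8 + I*√39/8)*(2 + 2*√3) = 11857 - (2 + 2*√3)*(-3/8 + I*√39/8)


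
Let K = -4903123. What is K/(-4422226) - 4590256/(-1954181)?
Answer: 29880739237119/8641830026906 ≈ 3.4577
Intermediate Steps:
K/(-4422226) - 4590256/(-1954181) = -4903123/(-4422226) - 4590256/(-1954181) = -4903123*(-1/4422226) - 4590256*(-1/1954181) = 4903123/4422226 + 4590256/1954181 = 29880739237119/8641830026906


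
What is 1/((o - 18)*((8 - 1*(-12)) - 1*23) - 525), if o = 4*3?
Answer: -1/507 ≈ -0.0019724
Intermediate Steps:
o = 12
1/((o - 18)*((8 - 1*(-12)) - 1*23) - 525) = 1/((12 - 18)*((8 - 1*(-12)) - 1*23) - 525) = 1/(-6*((8 + 12) - 23) - 525) = 1/(-6*(20 - 23) - 525) = 1/(-6*(-3) - 525) = 1/(18 - 525) = 1/(-507) = -1/507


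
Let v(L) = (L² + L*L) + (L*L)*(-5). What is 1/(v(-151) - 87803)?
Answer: -1/156206 ≈ -6.4018e-6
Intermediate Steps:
v(L) = -3*L² (v(L) = (L² + L²) + L²*(-5) = 2*L² - 5*L² = -3*L²)
1/(v(-151) - 87803) = 1/(-3*(-151)² - 87803) = 1/(-3*22801 - 87803) = 1/(-68403 - 87803) = 1/(-156206) = -1/156206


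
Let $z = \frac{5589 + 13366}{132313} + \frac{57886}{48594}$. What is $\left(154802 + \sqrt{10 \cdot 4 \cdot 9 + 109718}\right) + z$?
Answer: $\frac{497663146865516}{3214808961} + \sqrt{110078} \approx 1.5514 \cdot 10^{5}$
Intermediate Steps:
$z = \frac{4290084794}{3214808961}$ ($z = 18955 \cdot \frac{1}{132313} + 57886 \cdot \frac{1}{48594} = \frac{18955}{132313} + \frac{28943}{24297} = \frac{4290084794}{3214808961} \approx 1.3345$)
$\left(154802 + \sqrt{10 \cdot 4 \cdot 9 + 109718}\right) + z = \left(154802 + \sqrt{10 \cdot 4 \cdot 9 + 109718}\right) + \frac{4290084794}{3214808961} = \left(154802 + \sqrt{40 \cdot 9 + 109718}\right) + \frac{4290084794}{3214808961} = \left(154802 + \sqrt{360 + 109718}\right) + \frac{4290084794}{3214808961} = \left(154802 + \sqrt{110078}\right) + \frac{4290084794}{3214808961} = \frac{497663146865516}{3214808961} + \sqrt{110078}$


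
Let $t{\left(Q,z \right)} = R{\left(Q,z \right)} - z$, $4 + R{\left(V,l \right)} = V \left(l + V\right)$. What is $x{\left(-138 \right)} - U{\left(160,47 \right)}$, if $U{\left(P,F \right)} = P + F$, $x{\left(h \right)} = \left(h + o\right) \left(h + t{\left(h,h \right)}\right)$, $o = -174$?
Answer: $-11882415$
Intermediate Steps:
$R{\left(V,l \right)} = -4 + V \left(V + l\right)$ ($R{\left(V,l \right)} = -4 + V \left(l + V\right) = -4 + V \left(V + l\right)$)
$t{\left(Q,z \right)} = -4 + Q^{2} - z + Q z$ ($t{\left(Q,z \right)} = \left(-4 + Q^{2} + Q z\right) - z = -4 + Q^{2} - z + Q z$)
$x{\left(h \right)} = \left(-174 + h\right) \left(-4 + 2 h^{2}\right)$ ($x{\left(h \right)} = \left(h - 174\right) \left(h + \left(-4 + h^{2} - h + h h\right)\right) = \left(-174 + h\right) \left(h + \left(-4 + h^{2} - h + h^{2}\right)\right) = \left(-174 + h\right) \left(h - \left(4 + h - 2 h^{2}\right)\right) = \left(-174 + h\right) \left(-4 + 2 h^{2}\right)$)
$U{\left(P,F \right)} = F + P$
$x{\left(-138 \right)} - U{\left(160,47 \right)} = \left(696 - 348 \left(-138\right)^{2} - -552 + 2 \left(-138\right)^{3}\right) - \left(47 + 160\right) = \left(696 - 6627312 + 552 + 2 \left(-2628072\right)\right) - 207 = \left(696 - 6627312 + 552 - 5256144\right) - 207 = -11882208 - 207 = -11882415$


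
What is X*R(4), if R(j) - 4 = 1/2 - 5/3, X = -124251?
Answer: -704089/2 ≈ -3.5204e+5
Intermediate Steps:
R(j) = 17/6 (R(j) = 4 + (1/2 - 5/3) = 4 + (1*(½) - 5*⅓) = 4 + (½ - 5/3) = 4 - 7/6 = 17/6)
X*R(4) = -124251*17/6 = -704089/2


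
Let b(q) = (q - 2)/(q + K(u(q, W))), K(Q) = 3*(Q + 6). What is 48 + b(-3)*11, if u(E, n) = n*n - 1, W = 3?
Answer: 1817/39 ≈ 46.590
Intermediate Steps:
u(E, n) = -1 + n² (u(E, n) = n² - 1 = -1 + n²)
K(Q) = 18 + 3*Q (K(Q) = 3*(6 + Q) = 18 + 3*Q)
b(q) = (-2 + q)/(42 + q) (b(q) = (q - 2)/(q + (18 + 3*(-1 + 3²))) = (-2 + q)/(q + (18 + 3*(-1 + 9))) = (-2 + q)/(q + (18 + 3*8)) = (-2 + q)/(q + (18 + 24)) = (-2 + q)/(q + 42) = (-2 + q)/(42 + q))
48 + b(-3)*11 = 48 + ((-2 - 3)/(42 - 3))*11 = 48 + (-5/39)*11 = 48 + ((1/39)*(-5))*11 = 48 - 5/39*11 = 48 - 55/39 = 1817/39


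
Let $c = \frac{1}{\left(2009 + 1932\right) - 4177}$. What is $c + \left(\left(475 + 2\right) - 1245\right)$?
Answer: $- \frac{181249}{236} \approx -768.0$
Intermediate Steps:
$c = - \frac{1}{236}$ ($c = \frac{1}{3941 - 4177} = \frac{1}{-236} = - \frac{1}{236} \approx -0.0042373$)
$c + \left(\left(475 + 2\right) - 1245\right) = - \frac{1}{236} + \left(\left(475 + 2\right) - 1245\right) = - \frac{1}{236} + \left(477 - 1245\right) = - \frac{1}{236} - 768 = - \frac{181249}{236}$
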